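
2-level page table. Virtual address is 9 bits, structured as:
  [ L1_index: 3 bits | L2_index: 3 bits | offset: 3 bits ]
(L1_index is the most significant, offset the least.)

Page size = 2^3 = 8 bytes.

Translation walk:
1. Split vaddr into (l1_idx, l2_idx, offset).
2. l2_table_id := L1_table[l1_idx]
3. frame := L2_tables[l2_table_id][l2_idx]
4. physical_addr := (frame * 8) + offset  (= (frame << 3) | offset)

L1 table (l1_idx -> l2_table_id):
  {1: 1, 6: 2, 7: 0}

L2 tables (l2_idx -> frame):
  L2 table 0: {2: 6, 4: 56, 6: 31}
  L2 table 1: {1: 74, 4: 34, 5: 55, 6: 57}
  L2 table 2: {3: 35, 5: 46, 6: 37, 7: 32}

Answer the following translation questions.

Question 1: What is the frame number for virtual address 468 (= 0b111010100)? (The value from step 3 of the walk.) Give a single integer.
Answer: 6

Derivation:
vaddr = 468: l1_idx=7, l2_idx=2
L1[7] = 0; L2[0][2] = 6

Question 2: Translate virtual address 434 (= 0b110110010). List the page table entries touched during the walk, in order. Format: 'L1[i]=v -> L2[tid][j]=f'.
vaddr = 434 = 0b110110010
Split: l1_idx=6, l2_idx=6, offset=2

Answer: L1[6]=2 -> L2[2][6]=37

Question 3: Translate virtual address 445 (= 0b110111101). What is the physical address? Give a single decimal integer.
vaddr = 445 = 0b110111101
Split: l1_idx=6, l2_idx=7, offset=5
L1[6] = 2
L2[2][7] = 32
paddr = 32 * 8 + 5 = 261

Answer: 261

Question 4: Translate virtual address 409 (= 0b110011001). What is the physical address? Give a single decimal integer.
Answer: 281

Derivation:
vaddr = 409 = 0b110011001
Split: l1_idx=6, l2_idx=3, offset=1
L1[6] = 2
L2[2][3] = 35
paddr = 35 * 8 + 1 = 281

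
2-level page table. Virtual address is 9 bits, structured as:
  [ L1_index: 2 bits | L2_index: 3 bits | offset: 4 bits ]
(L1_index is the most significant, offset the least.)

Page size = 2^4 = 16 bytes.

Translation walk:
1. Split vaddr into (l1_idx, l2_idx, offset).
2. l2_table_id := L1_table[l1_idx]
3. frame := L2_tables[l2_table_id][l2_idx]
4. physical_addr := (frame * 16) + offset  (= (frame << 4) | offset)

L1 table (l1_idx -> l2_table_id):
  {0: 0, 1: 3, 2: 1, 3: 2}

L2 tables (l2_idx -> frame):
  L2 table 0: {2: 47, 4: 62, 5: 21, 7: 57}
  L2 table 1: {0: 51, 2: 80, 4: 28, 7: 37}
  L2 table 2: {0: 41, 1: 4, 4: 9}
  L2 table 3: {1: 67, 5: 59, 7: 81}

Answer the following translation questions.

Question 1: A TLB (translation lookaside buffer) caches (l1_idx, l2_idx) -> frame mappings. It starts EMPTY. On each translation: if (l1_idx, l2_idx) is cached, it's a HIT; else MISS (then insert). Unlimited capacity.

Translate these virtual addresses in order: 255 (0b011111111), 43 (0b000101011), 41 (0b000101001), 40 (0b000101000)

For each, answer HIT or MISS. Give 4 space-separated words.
Answer: MISS MISS HIT HIT

Derivation:
vaddr=255: (1,7) not in TLB -> MISS, insert
vaddr=43: (0,2) not in TLB -> MISS, insert
vaddr=41: (0,2) in TLB -> HIT
vaddr=40: (0,2) in TLB -> HIT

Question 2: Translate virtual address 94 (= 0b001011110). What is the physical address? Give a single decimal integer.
vaddr = 94 = 0b001011110
Split: l1_idx=0, l2_idx=5, offset=14
L1[0] = 0
L2[0][5] = 21
paddr = 21 * 16 + 14 = 350

Answer: 350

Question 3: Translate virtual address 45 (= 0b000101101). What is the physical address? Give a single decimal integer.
Answer: 765

Derivation:
vaddr = 45 = 0b000101101
Split: l1_idx=0, l2_idx=2, offset=13
L1[0] = 0
L2[0][2] = 47
paddr = 47 * 16 + 13 = 765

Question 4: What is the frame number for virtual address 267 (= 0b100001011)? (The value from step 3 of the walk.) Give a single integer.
Answer: 51

Derivation:
vaddr = 267: l1_idx=2, l2_idx=0
L1[2] = 1; L2[1][0] = 51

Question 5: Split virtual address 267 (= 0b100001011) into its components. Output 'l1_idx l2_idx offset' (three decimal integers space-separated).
vaddr = 267 = 0b100001011
  top 2 bits -> l1_idx = 2
  next 3 bits -> l2_idx = 0
  bottom 4 bits -> offset = 11

Answer: 2 0 11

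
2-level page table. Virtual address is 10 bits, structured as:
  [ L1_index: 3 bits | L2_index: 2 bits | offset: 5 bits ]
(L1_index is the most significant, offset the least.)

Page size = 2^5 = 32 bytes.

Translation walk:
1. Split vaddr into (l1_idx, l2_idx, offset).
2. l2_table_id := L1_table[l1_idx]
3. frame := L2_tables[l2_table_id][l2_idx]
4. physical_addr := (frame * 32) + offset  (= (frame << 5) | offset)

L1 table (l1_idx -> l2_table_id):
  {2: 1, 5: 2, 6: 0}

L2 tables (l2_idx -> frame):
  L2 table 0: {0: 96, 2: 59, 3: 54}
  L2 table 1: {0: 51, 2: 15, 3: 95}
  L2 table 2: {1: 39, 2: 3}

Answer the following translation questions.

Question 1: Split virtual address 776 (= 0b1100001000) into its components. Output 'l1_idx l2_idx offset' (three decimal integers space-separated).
Answer: 6 0 8

Derivation:
vaddr = 776 = 0b1100001000
  top 3 bits -> l1_idx = 6
  next 2 bits -> l2_idx = 0
  bottom 5 bits -> offset = 8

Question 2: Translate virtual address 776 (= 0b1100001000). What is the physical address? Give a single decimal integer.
vaddr = 776 = 0b1100001000
Split: l1_idx=6, l2_idx=0, offset=8
L1[6] = 0
L2[0][0] = 96
paddr = 96 * 32 + 8 = 3080

Answer: 3080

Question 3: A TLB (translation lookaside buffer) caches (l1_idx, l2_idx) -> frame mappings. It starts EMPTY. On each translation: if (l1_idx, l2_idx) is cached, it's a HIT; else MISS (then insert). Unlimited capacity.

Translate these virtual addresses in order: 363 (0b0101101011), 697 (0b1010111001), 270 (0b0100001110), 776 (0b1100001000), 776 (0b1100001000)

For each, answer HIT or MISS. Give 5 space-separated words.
vaddr=363: (2,3) not in TLB -> MISS, insert
vaddr=697: (5,1) not in TLB -> MISS, insert
vaddr=270: (2,0) not in TLB -> MISS, insert
vaddr=776: (6,0) not in TLB -> MISS, insert
vaddr=776: (6,0) in TLB -> HIT

Answer: MISS MISS MISS MISS HIT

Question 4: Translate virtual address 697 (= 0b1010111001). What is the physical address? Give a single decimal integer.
vaddr = 697 = 0b1010111001
Split: l1_idx=5, l2_idx=1, offset=25
L1[5] = 2
L2[2][1] = 39
paddr = 39 * 32 + 25 = 1273

Answer: 1273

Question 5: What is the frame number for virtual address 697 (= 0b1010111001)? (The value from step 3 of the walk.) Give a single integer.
Answer: 39

Derivation:
vaddr = 697: l1_idx=5, l2_idx=1
L1[5] = 2; L2[2][1] = 39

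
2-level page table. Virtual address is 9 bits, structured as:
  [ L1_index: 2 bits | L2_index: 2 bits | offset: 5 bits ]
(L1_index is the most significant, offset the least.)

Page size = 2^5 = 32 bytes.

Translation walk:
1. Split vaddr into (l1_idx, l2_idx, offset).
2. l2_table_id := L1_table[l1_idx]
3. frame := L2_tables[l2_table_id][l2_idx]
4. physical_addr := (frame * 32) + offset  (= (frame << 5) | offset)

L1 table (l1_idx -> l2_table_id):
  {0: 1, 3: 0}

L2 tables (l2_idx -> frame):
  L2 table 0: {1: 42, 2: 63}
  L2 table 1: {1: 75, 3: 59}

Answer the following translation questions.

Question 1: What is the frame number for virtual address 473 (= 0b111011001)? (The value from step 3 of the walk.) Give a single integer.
vaddr = 473: l1_idx=3, l2_idx=2
L1[3] = 0; L2[0][2] = 63

Answer: 63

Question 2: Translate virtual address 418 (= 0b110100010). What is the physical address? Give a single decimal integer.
vaddr = 418 = 0b110100010
Split: l1_idx=3, l2_idx=1, offset=2
L1[3] = 0
L2[0][1] = 42
paddr = 42 * 32 + 2 = 1346

Answer: 1346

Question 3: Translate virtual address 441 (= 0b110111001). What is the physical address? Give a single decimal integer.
vaddr = 441 = 0b110111001
Split: l1_idx=3, l2_idx=1, offset=25
L1[3] = 0
L2[0][1] = 42
paddr = 42 * 32 + 25 = 1369

Answer: 1369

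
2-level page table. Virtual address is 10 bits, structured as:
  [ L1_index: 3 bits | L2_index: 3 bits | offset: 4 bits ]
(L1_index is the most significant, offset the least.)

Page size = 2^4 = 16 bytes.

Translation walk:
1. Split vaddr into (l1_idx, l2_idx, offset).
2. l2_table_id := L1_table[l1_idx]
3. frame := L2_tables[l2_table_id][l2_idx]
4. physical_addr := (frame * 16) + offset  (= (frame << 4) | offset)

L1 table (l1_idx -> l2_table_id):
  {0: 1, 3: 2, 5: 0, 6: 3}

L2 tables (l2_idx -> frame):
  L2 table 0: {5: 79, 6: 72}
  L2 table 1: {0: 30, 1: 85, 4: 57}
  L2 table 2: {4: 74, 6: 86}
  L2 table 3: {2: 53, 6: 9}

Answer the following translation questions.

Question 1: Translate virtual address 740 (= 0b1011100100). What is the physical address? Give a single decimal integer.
vaddr = 740 = 0b1011100100
Split: l1_idx=5, l2_idx=6, offset=4
L1[5] = 0
L2[0][6] = 72
paddr = 72 * 16 + 4 = 1156

Answer: 1156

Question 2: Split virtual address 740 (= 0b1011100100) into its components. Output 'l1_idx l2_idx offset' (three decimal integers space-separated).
vaddr = 740 = 0b1011100100
  top 3 bits -> l1_idx = 5
  next 3 bits -> l2_idx = 6
  bottom 4 bits -> offset = 4

Answer: 5 6 4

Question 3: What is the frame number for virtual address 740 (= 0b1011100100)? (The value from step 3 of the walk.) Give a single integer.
vaddr = 740: l1_idx=5, l2_idx=6
L1[5] = 0; L2[0][6] = 72

Answer: 72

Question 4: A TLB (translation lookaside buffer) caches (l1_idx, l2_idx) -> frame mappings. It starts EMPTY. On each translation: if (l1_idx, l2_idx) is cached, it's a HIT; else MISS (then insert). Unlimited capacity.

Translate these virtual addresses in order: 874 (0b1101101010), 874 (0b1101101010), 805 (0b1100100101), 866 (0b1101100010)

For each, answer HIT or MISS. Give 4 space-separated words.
vaddr=874: (6,6) not in TLB -> MISS, insert
vaddr=874: (6,6) in TLB -> HIT
vaddr=805: (6,2) not in TLB -> MISS, insert
vaddr=866: (6,6) in TLB -> HIT

Answer: MISS HIT MISS HIT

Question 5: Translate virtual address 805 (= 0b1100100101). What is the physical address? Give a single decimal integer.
vaddr = 805 = 0b1100100101
Split: l1_idx=6, l2_idx=2, offset=5
L1[6] = 3
L2[3][2] = 53
paddr = 53 * 16 + 5 = 853

Answer: 853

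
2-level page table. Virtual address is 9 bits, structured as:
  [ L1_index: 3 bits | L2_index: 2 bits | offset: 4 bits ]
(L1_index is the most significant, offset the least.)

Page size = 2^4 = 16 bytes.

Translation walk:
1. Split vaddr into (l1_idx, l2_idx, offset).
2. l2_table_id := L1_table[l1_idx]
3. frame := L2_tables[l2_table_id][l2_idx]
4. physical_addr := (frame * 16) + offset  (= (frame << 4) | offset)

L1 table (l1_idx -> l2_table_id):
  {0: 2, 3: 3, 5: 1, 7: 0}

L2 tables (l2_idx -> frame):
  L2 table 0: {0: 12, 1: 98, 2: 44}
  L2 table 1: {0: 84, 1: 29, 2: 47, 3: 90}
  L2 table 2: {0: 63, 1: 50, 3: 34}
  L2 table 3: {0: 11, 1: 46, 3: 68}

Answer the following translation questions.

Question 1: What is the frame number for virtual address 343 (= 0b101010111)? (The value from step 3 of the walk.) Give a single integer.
vaddr = 343: l1_idx=5, l2_idx=1
L1[5] = 1; L2[1][1] = 29

Answer: 29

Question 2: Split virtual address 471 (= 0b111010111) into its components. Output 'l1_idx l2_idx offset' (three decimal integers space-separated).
Answer: 7 1 7

Derivation:
vaddr = 471 = 0b111010111
  top 3 bits -> l1_idx = 7
  next 2 bits -> l2_idx = 1
  bottom 4 bits -> offset = 7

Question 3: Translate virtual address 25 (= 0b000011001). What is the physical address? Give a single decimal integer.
Answer: 809

Derivation:
vaddr = 25 = 0b000011001
Split: l1_idx=0, l2_idx=1, offset=9
L1[0] = 2
L2[2][1] = 50
paddr = 50 * 16 + 9 = 809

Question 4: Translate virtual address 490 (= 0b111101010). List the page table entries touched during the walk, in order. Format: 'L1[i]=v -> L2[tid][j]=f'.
Answer: L1[7]=0 -> L2[0][2]=44

Derivation:
vaddr = 490 = 0b111101010
Split: l1_idx=7, l2_idx=2, offset=10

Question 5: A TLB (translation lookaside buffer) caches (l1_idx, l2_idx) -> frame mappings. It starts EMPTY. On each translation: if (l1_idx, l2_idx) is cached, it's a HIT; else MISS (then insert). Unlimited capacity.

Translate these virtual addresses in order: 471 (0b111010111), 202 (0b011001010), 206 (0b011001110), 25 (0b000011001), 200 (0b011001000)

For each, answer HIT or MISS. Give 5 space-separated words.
Answer: MISS MISS HIT MISS HIT

Derivation:
vaddr=471: (7,1) not in TLB -> MISS, insert
vaddr=202: (3,0) not in TLB -> MISS, insert
vaddr=206: (3,0) in TLB -> HIT
vaddr=25: (0,1) not in TLB -> MISS, insert
vaddr=200: (3,0) in TLB -> HIT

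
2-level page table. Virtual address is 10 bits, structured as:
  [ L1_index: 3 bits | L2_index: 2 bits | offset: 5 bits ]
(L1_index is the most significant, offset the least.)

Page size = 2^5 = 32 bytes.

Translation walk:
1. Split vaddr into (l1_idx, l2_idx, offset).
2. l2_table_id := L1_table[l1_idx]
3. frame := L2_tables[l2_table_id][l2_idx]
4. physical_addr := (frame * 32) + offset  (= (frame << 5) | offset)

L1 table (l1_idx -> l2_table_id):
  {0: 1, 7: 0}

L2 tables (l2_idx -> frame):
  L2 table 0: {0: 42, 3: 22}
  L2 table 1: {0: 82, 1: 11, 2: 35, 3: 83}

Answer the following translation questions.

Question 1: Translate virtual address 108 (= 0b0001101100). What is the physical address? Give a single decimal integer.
Answer: 2668

Derivation:
vaddr = 108 = 0b0001101100
Split: l1_idx=0, l2_idx=3, offset=12
L1[0] = 1
L2[1][3] = 83
paddr = 83 * 32 + 12 = 2668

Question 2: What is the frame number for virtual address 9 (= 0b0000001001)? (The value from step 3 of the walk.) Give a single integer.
Answer: 82

Derivation:
vaddr = 9: l1_idx=0, l2_idx=0
L1[0] = 1; L2[1][0] = 82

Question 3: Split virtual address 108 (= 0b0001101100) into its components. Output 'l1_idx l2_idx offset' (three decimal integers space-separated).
Answer: 0 3 12

Derivation:
vaddr = 108 = 0b0001101100
  top 3 bits -> l1_idx = 0
  next 2 bits -> l2_idx = 3
  bottom 5 bits -> offset = 12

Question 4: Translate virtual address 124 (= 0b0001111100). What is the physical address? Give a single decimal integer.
vaddr = 124 = 0b0001111100
Split: l1_idx=0, l2_idx=3, offset=28
L1[0] = 1
L2[1][3] = 83
paddr = 83 * 32 + 28 = 2684

Answer: 2684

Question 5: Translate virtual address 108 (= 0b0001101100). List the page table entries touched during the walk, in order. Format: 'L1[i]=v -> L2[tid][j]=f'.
vaddr = 108 = 0b0001101100
Split: l1_idx=0, l2_idx=3, offset=12

Answer: L1[0]=1 -> L2[1][3]=83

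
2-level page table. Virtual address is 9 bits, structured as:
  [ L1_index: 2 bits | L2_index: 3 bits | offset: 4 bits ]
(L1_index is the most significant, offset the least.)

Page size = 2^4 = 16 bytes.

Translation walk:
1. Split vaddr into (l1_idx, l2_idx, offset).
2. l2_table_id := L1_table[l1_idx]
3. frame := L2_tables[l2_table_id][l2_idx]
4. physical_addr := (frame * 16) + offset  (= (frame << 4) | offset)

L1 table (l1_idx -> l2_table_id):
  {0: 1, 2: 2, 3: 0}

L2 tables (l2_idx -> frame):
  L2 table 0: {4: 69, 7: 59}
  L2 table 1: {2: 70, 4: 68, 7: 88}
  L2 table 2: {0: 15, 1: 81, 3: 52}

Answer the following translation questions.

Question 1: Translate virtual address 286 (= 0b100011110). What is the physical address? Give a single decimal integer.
Answer: 1310

Derivation:
vaddr = 286 = 0b100011110
Split: l1_idx=2, l2_idx=1, offset=14
L1[2] = 2
L2[2][1] = 81
paddr = 81 * 16 + 14 = 1310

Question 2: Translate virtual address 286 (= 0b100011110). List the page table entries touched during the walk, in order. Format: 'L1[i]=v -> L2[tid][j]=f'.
vaddr = 286 = 0b100011110
Split: l1_idx=2, l2_idx=1, offset=14

Answer: L1[2]=2 -> L2[2][1]=81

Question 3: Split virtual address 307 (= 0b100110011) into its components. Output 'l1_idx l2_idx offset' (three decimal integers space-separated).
Answer: 2 3 3

Derivation:
vaddr = 307 = 0b100110011
  top 2 bits -> l1_idx = 2
  next 3 bits -> l2_idx = 3
  bottom 4 bits -> offset = 3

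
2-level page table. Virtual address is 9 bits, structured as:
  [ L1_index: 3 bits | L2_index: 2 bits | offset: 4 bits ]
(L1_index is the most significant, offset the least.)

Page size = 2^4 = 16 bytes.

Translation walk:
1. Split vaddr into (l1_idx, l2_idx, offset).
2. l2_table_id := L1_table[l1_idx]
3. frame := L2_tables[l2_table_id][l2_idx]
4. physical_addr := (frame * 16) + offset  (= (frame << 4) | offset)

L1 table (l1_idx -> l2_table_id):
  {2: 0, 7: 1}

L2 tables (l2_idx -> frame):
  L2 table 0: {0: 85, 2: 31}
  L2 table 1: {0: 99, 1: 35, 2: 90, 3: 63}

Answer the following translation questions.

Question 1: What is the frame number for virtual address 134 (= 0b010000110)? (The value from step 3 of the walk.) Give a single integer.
Answer: 85

Derivation:
vaddr = 134: l1_idx=2, l2_idx=0
L1[2] = 0; L2[0][0] = 85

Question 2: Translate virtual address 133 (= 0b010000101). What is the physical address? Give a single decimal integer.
vaddr = 133 = 0b010000101
Split: l1_idx=2, l2_idx=0, offset=5
L1[2] = 0
L2[0][0] = 85
paddr = 85 * 16 + 5 = 1365

Answer: 1365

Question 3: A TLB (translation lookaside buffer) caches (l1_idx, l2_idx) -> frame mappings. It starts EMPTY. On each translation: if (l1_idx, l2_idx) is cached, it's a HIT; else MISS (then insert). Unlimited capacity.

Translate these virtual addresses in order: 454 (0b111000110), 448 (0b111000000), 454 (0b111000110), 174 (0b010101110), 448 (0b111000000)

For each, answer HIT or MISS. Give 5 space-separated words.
Answer: MISS HIT HIT MISS HIT

Derivation:
vaddr=454: (7,0) not in TLB -> MISS, insert
vaddr=448: (7,0) in TLB -> HIT
vaddr=454: (7,0) in TLB -> HIT
vaddr=174: (2,2) not in TLB -> MISS, insert
vaddr=448: (7,0) in TLB -> HIT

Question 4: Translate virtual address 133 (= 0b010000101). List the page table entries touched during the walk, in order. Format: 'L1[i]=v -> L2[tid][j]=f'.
vaddr = 133 = 0b010000101
Split: l1_idx=2, l2_idx=0, offset=5

Answer: L1[2]=0 -> L2[0][0]=85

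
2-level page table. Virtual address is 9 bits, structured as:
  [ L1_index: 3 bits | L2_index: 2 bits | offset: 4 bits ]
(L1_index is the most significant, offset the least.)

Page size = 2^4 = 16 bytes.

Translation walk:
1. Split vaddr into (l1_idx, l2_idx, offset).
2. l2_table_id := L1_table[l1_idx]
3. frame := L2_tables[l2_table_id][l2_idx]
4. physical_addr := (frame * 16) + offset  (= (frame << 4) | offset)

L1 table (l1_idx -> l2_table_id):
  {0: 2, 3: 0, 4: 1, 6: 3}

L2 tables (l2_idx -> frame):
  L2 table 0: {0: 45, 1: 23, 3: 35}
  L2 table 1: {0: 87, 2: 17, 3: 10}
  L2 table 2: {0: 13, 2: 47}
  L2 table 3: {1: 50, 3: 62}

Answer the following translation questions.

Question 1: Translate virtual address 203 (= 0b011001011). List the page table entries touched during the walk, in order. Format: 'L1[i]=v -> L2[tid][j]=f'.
vaddr = 203 = 0b011001011
Split: l1_idx=3, l2_idx=0, offset=11

Answer: L1[3]=0 -> L2[0][0]=45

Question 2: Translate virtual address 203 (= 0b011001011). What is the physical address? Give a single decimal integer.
vaddr = 203 = 0b011001011
Split: l1_idx=3, l2_idx=0, offset=11
L1[3] = 0
L2[0][0] = 45
paddr = 45 * 16 + 11 = 731

Answer: 731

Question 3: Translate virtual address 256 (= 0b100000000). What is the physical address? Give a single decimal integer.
vaddr = 256 = 0b100000000
Split: l1_idx=4, l2_idx=0, offset=0
L1[4] = 1
L2[1][0] = 87
paddr = 87 * 16 + 0 = 1392

Answer: 1392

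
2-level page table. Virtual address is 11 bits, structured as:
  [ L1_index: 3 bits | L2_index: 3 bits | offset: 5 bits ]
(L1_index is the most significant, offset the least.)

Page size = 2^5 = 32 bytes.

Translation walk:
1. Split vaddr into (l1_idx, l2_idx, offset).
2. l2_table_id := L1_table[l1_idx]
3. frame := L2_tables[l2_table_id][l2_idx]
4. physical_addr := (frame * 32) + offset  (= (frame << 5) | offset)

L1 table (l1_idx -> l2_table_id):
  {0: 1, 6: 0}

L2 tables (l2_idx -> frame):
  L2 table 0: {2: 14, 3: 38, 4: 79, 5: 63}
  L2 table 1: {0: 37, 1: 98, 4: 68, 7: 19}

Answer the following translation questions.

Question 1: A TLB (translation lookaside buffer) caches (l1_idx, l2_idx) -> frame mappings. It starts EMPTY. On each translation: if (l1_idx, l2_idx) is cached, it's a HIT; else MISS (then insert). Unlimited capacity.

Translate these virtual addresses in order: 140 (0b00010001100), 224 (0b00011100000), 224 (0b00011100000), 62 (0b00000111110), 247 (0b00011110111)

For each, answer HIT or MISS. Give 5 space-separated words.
vaddr=140: (0,4) not in TLB -> MISS, insert
vaddr=224: (0,7) not in TLB -> MISS, insert
vaddr=224: (0,7) in TLB -> HIT
vaddr=62: (0,1) not in TLB -> MISS, insert
vaddr=247: (0,7) in TLB -> HIT

Answer: MISS MISS HIT MISS HIT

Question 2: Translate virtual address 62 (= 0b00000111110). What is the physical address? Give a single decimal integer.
vaddr = 62 = 0b00000111110
Split: l1_idx=0, l2_idx=1, offset=30
L1[0] = 1
L2[1][1] = 98
paddr = 98 * 32 + 30 = 3166

Answer: 3166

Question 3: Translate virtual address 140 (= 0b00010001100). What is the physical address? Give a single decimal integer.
Answer: 2188

Derivation:
vaddr = 140 = 0b00010001100
Split: l1_idx=0, l2_idx=4, offset=12
L1[0] = 1
L2[1][4] = 68
paddr = 68 * 32 + 12 = 2188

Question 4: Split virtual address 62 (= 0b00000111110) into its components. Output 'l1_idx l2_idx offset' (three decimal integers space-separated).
vaddr = 62 = 0b00000111110
  top 3 bits -> l1_idx = 0
  next 3 bits -> l2_idx = 1
  bottom 5 bits -> offset = 30

Answer: 0 1 30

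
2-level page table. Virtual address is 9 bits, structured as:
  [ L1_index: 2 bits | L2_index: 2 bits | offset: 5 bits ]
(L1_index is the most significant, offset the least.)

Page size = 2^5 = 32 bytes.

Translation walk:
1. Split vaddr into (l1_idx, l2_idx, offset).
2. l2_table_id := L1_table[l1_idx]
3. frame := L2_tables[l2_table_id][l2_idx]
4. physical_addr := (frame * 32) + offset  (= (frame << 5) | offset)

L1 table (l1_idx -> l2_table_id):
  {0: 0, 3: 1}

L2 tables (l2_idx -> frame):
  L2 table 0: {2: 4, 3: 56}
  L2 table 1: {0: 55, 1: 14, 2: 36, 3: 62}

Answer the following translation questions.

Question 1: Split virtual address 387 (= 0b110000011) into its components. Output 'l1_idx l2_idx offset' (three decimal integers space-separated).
vaddr = 387 = 0b110000011
  top 2 bits -> l1_idx = 3
  next 2 bits -> l2_idx = 0
  bottom 5 bits -> offset = 3

Answer: 3 0 3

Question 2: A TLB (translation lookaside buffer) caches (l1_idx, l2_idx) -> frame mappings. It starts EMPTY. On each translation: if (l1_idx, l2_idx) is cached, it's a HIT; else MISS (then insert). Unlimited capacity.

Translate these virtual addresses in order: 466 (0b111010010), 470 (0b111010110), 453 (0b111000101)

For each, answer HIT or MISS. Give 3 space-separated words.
Answer: MISS HIT HIT

Derivation:
vaddr=466: (3,2) not in TLB -> MISS, insert
vaddr=470: (3,2) in TLB -> HIT
vaddr=453: (3,2) in TLB -> HIT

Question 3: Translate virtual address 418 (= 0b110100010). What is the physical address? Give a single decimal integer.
vaddr = 418 = 0b110100010
Split: l1_idx=3, l2_idx=1, offset=2
L1[3] = 1
L2[1][1] = 14
paddr = 14 * 32 + 2 = 450

Answer: 450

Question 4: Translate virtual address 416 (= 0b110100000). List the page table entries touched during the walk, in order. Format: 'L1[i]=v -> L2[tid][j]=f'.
vaddr = 416 = 0b110100000
Split: l1_idx=3, l2_idx=1, offset=0

Answer: L1[3]=1 -> L2[1][1]=14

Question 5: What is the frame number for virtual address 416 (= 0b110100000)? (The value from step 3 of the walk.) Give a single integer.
vaddr = 416: l1_idx=3, l2_idx=1
L1[3] = 1; L2[1][1] = 14

Answer: 14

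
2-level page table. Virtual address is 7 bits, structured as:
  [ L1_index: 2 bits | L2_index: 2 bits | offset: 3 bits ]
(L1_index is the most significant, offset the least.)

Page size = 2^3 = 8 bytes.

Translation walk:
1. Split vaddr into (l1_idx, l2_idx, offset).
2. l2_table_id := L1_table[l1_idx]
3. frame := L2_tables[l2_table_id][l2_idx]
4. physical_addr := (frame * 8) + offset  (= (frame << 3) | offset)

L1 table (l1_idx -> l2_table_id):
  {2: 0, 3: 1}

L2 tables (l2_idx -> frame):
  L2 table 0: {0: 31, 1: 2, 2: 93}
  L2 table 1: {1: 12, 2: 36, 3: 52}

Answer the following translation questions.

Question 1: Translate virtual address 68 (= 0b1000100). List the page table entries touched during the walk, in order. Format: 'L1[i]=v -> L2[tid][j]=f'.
vaddr = 68 = 0b1000100
Split: l1_idx=2, l2_idx=0, offset=4

Answer: L1[2]=0 -> L2[0][0]=31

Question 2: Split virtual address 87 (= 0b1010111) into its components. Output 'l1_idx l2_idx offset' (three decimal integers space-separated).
vaddr = 87 = 0b1010111
  top 2 bits -> l1_idx = 2
  next 2 bits -> l2_idx = 2
  bottom 3 bits -> offset = 7

Answer: 2 2 7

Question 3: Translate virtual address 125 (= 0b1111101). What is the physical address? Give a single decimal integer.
vaddr = 125 = 0b1111101
Split: l1_idx=3, l2_idx=3, offset=5
L1[3] = 1
L2[1][3] = 52
paddr = 52 * 8 + 5 = 421

Answer: 421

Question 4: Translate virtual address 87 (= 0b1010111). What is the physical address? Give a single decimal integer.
Answer: 751

Derivation:
vaddr = 87 = 0b1010111
Split: l1_idx=2, l2_idx=2, offset=7
L1[2] = 0
L2[0][2] = 93
paddr = 93 * 8 + 7 = 751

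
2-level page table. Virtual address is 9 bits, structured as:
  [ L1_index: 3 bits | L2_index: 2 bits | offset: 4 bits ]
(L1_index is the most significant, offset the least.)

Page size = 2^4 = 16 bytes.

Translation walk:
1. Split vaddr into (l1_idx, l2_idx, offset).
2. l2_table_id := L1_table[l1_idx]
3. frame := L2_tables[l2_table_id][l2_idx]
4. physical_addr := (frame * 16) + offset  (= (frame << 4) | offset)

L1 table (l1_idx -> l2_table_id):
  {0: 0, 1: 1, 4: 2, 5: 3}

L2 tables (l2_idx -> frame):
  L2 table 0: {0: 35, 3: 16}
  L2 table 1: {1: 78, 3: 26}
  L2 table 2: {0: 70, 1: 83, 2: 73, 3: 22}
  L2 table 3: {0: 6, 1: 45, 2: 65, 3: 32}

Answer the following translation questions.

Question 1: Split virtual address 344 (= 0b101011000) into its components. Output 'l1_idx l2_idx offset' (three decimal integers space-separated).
vaddr = 344 = 0b101011000
  top 3 bits -> l1_idx = 5
  next 2 bits -> l2_idx = 1
  bottom 4 bits -> offset = 8

Answer: 5 1 8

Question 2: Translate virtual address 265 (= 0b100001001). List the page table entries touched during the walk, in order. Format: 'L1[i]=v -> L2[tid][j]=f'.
Answer: L1[4]=2 -> L2[2][0]=70

Derivation:
vaddr = 265 = 0b100001001
Split: l1_idx=4, l2_idx=0, offset=9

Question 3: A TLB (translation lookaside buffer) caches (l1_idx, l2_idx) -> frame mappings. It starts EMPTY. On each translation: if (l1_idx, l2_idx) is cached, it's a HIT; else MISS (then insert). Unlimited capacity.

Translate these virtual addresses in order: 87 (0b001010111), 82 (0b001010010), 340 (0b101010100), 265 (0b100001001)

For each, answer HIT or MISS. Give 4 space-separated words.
Answer: MISS HIT MISS MISS

Derivation:
vaddr=87: (1,1) not in TLB -> MISS, insert
vaddr=82: (1,1) in TLB -> HIT
vaddr=340: (5,1) not in TLB -> MISS, insert
vaddr=265: (4,0) not in TLB -> MISS, insert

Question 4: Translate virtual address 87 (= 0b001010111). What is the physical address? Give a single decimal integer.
Answer: 1255

Derivation:
vaddr = 87 = 0b001010111
Split: l1_idx=1, l2_idx=1, offset=7
L1[1] = 1
L2[1][1] = 78
paddr = 78 * 16 + 7 = 1255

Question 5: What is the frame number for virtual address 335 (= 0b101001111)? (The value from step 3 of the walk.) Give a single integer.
vaddr = 335: l1_idx=5, l2_idx=0
L1[5] = 3; L2[3][0] = 6

Answer: 6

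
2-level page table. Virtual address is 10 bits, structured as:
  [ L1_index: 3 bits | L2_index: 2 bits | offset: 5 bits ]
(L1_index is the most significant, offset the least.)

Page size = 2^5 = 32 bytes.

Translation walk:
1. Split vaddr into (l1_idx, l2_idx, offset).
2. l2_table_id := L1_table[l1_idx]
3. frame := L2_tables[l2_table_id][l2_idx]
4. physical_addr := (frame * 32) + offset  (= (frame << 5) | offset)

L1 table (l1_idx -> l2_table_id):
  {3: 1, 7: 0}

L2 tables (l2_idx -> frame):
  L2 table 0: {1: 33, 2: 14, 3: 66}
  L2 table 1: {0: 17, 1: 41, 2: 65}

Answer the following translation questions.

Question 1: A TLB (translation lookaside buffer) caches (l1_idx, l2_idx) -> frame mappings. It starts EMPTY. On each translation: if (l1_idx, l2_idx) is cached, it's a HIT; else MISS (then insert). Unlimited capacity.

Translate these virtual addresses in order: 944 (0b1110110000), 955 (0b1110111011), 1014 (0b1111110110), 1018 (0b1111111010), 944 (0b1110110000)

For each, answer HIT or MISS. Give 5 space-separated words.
Answer: MISS HIT MISS HIT HIT

Derivation:
vaddr=944: (7,1) not in TLB -> MISS, insert
vaddr=955: (7,1) in TLB -> HIT
vaddr=1014: (7,3) not in TLB -> MISS, insert
vaddr=1018: (7,3) in TLB -> HIT
vaddr=944: (7,1) in TLB -> HIT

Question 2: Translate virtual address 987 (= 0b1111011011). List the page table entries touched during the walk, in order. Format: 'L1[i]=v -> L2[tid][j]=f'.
Answer: L1[7]=0 -> L2[0][2]=14

Derivation:
vaddr = 987 = 0b1111011011
Split: l1_idx=7, l2_idx=2, offset=27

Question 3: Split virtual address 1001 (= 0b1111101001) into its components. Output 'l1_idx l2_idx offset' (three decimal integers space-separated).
vaddr = 1001 = 0b1111101001
  top 3 bits -> l1_idx = 7
  next 2 bits -> l2_idx = 3
  bottom 5 bits -> offset = 9

Answer: 7 3 9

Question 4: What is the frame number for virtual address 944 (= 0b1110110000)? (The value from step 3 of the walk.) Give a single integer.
vaddr = 944: l1_idx=7, l2_idx=1
L1[7] = 0; L2[0][1] = 33

Answer: 33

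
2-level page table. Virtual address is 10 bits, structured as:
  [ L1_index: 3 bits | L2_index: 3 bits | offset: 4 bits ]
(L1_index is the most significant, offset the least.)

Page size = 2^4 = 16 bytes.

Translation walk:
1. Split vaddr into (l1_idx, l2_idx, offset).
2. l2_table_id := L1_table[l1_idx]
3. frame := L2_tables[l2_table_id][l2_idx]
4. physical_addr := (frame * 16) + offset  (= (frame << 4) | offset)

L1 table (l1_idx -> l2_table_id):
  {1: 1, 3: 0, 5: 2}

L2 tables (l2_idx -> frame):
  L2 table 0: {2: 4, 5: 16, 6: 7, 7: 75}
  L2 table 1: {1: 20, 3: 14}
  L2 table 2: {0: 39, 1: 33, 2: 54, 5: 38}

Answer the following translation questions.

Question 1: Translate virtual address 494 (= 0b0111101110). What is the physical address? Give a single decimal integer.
Answer: 126

Derivation:
vaddr = 494 = 0b0111101110
Split: l1_idx=3, l2_idx=6, offset=14
L1[3] = 0
L2[0][6] = 7
paddr = 7 * 16 + 14 = 126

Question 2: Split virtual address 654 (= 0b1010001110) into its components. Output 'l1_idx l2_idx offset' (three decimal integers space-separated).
Answer: 5 0 14

Derivation:
vaddr = 654 = 0b1010001110
  top 3 bits -> l1_idx = 5
  next 3 bits -> l2_idx = 0
  bottom 4 bits -> offset = 14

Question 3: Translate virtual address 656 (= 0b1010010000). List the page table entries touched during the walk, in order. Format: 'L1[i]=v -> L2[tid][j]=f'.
vaddr = 656 = 0b1010010000
Split: l1_idx=5, l2_idx=1, offset=0

Answer: L1[5]=2 -> L2[2][1]=33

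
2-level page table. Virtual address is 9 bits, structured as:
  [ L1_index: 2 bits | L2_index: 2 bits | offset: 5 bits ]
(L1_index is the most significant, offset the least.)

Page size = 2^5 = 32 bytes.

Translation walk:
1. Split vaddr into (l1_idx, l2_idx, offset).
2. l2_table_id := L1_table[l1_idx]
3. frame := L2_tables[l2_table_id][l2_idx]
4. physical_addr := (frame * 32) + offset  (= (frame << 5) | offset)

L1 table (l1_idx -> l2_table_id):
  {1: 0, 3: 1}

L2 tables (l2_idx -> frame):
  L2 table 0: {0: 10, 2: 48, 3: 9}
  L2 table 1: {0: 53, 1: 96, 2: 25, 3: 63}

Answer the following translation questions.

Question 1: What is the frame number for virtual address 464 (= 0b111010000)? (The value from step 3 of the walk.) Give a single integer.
Answer: 25

Derivation:
vaddr = 464: l1_idx=3, l2_idx=2
L1[3] = 1; L2[1][2] = 25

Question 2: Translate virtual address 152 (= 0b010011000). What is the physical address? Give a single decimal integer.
vaddr = 152 = 0b010011000
Split: l1_idx=1, l2_idx=0, offset=24
L1[1] = 0
L2[0][0] = 10
paddr = 10 * 32 + 24 = 344

Answer: 344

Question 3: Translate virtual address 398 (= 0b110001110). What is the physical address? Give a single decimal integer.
Answer: 1710

Derivation:
vaddr = 398 = 0b110001110
Split: l1_idx=3, l2_idx=0, offset=14
L1[3] = 1
L2[1][0] = 53
paddr = 53 * 32 + 14 = 1710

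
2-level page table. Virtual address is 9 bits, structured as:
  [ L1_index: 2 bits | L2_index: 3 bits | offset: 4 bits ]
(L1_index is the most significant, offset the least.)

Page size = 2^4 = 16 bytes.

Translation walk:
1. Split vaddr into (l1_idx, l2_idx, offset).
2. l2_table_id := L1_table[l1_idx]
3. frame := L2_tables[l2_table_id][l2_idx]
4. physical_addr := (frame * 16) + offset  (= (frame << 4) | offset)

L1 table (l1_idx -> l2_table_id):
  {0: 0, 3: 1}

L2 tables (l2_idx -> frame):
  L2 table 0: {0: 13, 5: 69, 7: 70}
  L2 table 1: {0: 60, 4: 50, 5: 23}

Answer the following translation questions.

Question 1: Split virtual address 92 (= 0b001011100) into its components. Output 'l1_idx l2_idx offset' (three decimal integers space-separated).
Answer: 0 5 12

Derivation:
vaddr = 92 = 0b001011100
  top 2 bits -> l1_idx = 0
  next 3 bits -> l2_idx = 5
  bottom 4 bits -> offset = 12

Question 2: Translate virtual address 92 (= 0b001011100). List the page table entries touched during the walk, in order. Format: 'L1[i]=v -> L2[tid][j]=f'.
vaddr = 92 = 0b001011100
Split: l1_idx=0, l2_idx=5, offset=12

Answer: L1[0]=0 -> L2[0][5]=69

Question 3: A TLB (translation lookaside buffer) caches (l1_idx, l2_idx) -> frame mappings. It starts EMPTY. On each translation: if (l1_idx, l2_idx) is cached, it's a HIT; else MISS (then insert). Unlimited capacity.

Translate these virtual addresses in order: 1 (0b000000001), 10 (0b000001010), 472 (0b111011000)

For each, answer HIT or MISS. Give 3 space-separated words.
vaddr=1: (0,0) not in TLB -> MISS, insert
vaddr=10: (0,0) in TLB -> HIT
vaddr=472: (3,5) not in TLB -> MISS, insert

Answer: MISS HIT MISS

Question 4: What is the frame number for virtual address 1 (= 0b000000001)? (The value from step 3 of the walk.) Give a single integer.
vaddr = 1: l1_idx=0, l2_idx=0
L1[0] = 0; L2[0][0] = 13

Answer: 13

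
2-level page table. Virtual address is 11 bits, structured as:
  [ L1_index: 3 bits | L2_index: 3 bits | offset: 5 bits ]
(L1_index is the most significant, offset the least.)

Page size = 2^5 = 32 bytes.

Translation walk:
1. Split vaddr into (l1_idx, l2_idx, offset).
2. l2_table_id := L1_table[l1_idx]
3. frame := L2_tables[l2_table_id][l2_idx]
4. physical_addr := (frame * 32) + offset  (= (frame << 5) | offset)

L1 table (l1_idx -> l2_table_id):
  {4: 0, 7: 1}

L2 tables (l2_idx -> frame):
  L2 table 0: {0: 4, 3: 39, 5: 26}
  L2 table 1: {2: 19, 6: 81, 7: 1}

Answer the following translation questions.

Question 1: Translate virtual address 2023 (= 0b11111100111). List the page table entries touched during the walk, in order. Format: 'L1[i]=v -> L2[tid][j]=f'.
vaddr = 2023 = 0b11111100111
Split: l1_idx=7, l2_idx=7, offset=7

Answer: L1[7]=1 -> L2[1][7]=1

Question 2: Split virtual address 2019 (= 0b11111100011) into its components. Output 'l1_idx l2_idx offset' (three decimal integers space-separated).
vaddr = 2019 = 0b11111100011
  top 3 bits -> l1_idx = 7
  next 3 bits -> l2_idx = 7
  bottom 5 bits -> offset = 3

Answer: 7 7 3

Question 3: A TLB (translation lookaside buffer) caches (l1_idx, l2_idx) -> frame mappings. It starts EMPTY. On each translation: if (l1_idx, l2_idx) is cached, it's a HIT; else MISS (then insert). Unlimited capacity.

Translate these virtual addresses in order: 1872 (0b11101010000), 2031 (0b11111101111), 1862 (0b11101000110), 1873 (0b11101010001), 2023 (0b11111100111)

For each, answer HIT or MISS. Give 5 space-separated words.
Answer: MISS MISS HIT HIT HIT

Derivation:
vaddr=1872: (7,2) not in TLB -> MISS, insert
vaddr=2031: (7,7) not in TLB -> MISS, insert
vaddr=1862: (7,2) in TLB -> HIT
vaddr=1873: (7,2) in TLB -> HIT
vaddr=2023: (7,7) in TLB -> HIT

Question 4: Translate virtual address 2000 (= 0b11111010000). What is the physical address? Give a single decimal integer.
vaddr = 2000 = 0b11111010000
Split: l1_idx=7, l2_idx=6, offset=16
L1[7] = 1
L2[1][6] = 81
paddr = 81 * 32 + 16 = 2608

Answer: 2608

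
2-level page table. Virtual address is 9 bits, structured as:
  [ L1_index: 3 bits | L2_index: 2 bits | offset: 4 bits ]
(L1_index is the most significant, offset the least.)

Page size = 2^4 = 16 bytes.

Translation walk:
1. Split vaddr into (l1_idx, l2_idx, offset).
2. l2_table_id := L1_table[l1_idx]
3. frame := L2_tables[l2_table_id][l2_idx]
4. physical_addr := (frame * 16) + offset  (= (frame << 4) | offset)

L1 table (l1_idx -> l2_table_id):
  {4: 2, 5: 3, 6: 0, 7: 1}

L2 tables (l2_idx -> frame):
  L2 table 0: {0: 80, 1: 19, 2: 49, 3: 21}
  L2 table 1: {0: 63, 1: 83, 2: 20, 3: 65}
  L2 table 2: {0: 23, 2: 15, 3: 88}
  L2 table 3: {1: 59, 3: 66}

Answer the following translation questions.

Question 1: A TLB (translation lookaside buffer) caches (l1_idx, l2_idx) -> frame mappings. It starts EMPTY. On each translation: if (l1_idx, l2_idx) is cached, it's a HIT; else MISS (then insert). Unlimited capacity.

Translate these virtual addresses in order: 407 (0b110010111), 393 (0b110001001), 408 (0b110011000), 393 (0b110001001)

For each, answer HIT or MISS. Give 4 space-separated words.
Answer: MISS MISS HIT HIT

Derivation:
vaddr=407: (6,1) not in TLB -> MISS, insert
vaddr=393: (6,0) not in TLB -> MISS, insert
vaddr=408: (6,1) in TLB -> HIT
vaddr=393: (6,0) in TLB -> HIT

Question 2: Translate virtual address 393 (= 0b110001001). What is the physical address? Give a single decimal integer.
Answer: 1289

Derivation:
vaddr = 393 = 0b110001001
Split: l1_idx=6, l2_idx=0, offset=9
L1[6] = 0
L2[0][0] = 80
paddr = 80 * 16 + 9 = 1289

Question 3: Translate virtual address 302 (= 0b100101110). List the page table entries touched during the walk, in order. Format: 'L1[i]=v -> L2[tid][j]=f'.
vaddr = 302 = 0b100101110
Split: l1_idx=4, l2_idx=2, offset=14

Answer: L1[4]=2 -> L2[2][2]=15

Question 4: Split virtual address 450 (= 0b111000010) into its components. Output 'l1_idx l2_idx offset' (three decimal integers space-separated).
vaddr = 450 = 0b111000010
  top 3 bits -> l1_idx = 7
  next 2 bits -> l2_idx = 0
  bottom 4 bits -> offset = 2

Answer: 7 0 2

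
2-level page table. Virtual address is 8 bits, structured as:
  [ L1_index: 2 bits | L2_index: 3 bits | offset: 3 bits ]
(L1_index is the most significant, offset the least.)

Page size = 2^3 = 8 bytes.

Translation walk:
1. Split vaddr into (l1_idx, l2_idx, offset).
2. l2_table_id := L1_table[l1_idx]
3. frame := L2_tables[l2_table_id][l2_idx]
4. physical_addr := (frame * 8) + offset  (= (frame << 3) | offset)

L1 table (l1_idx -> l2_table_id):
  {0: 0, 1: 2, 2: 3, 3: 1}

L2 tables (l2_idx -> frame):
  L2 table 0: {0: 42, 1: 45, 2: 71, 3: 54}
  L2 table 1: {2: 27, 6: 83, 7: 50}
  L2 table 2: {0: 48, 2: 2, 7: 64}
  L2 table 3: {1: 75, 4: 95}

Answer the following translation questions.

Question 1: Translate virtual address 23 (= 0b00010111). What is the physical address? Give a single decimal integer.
vaddr = 23 = 0b00010111
Split: l1_idx=0, l2_idx=2, offset=7
L1[0] = 0
L2[0][2] = 71
paddr = 71 * 8 + 7 = 575

Answer: 575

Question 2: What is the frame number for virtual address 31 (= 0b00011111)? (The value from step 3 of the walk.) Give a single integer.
vaddr = 31: l1_idx=0, l2_idx=3
L1[0] = 0; L2[0][3] = 54

Answer: 54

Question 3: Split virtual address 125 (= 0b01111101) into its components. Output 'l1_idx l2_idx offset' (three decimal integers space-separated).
vaddr = 125 = 0b01111101
  top 2 bits -> l1_idx = 1
  next 3 bits -> l2_idx = 7
  bottom 3 bits -> offset = 5

Answer: 1 7 5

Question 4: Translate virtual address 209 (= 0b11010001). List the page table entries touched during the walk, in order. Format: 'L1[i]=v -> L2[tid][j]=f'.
vaddr = 209 = 0b11010001
Split: l1_idx=3, l2_idx=2, offset=1

Answer: L1[3]=1 -> L2[1][2]=27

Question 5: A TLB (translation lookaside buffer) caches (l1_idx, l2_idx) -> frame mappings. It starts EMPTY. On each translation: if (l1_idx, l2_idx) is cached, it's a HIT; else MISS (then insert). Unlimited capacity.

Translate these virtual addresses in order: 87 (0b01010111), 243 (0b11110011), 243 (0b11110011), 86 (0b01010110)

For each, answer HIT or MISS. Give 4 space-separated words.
vaddr=87: (1,2) not in TLB -> MISS, insert
vaddr=243: (3,6) not in TLB -> MISS, insert
vaddr=243: (3,6) in TLB -> HIT
vaddr=86: (1,2) in TLB -> HIT

Answer: MISS MISS HIT HIT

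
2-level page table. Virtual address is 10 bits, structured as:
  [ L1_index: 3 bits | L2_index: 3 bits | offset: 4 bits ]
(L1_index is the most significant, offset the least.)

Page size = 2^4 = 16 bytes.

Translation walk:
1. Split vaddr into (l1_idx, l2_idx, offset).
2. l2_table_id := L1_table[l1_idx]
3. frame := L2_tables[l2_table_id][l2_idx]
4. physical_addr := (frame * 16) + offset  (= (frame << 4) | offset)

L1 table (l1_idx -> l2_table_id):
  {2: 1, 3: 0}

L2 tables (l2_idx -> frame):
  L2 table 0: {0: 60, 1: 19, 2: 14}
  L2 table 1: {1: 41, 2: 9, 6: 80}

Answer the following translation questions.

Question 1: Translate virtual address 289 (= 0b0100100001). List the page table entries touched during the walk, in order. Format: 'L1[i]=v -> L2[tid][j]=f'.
vaddr = 289 = 0b0100100001
Split: l1_idx=2, l2_idx=2, offset=1

Answer: L1[2]=1 -> L2[1][2]=9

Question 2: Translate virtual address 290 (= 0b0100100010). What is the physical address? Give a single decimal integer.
vaddr = 290 = 0b0100100010
Split: l1_idx=2, l2_idx=2, offset=2
L1[2] = 1
L2[1][2] = 9
paddr = 9 * 16 + 2 = 146

Answer: 146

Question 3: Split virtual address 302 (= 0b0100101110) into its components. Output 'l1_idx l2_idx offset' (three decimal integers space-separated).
Answer: 2 2 14

Derivation:
vaddr = 302 = 0b0100101110
  top 3 bits -> l1_idx = 2
  next 3 bits -> l2_idx = 2
  bottom 4 bits -> offset = 14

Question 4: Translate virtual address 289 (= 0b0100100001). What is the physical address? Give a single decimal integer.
vaddr = 289 = 0b0100100001
Split: l1_idx=2, l2_idx=2, offset=1
L1[2] = 1
L2[1][2] = 9
paddr = 9 * 16 + 1 = 145

Answer: 145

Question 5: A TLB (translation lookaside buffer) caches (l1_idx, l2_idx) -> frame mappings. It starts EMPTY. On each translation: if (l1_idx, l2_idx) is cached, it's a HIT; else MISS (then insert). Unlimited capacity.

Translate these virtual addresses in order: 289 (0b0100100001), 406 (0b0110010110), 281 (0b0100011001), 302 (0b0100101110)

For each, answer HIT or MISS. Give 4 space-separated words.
Answer: MISS MISS MISS HIT

Derivation:
vaddr=289: (2,2) not in TLB -> MISS, insert
vaddr=406: (3,1) not in TLB -> MISS, insert
vaddr=281: (2,1) not in TLB -> MISS, insert
vaddr=302: (2,2) in TLB -> HIT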